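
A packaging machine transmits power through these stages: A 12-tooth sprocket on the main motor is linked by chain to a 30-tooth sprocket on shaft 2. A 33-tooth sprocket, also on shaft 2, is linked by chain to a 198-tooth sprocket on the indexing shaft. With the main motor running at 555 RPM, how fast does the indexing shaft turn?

37 RPM

chain 30/12 = 2.5 → 555/2.5 = 222 RPM
chain 198/33 = 6 → 222/6 = 37 RPM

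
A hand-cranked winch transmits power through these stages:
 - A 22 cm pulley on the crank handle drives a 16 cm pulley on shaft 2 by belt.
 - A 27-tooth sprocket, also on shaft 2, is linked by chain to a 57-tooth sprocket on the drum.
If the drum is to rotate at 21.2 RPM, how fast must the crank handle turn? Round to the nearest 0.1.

32.5 RPM

Overall ratio R = 0.72727 × 2.1111 = 1.5354.
Required input speed = output speed × R = 21.2 × 1.5354 = 32.549 RPM.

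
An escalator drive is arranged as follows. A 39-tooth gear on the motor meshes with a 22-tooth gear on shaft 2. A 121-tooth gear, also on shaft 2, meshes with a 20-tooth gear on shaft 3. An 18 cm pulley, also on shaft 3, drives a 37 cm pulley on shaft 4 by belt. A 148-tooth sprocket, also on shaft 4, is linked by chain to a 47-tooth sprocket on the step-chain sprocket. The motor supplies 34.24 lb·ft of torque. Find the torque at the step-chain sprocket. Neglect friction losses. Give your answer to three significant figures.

After the gear mesh (22/39): 34.24 × 0.5641 = 19.315 lb·ft
After the gear mesh (20/121): 19.315 × 0.16529 = 3.1925 lb·ft
After the belt (37/18): 3.1925 × 2.0556 = 6.5624 lb·ft
After the chain (47/148): 6.5624 × 0.31757 = 2.084 lb·ft

2.08 lb·ft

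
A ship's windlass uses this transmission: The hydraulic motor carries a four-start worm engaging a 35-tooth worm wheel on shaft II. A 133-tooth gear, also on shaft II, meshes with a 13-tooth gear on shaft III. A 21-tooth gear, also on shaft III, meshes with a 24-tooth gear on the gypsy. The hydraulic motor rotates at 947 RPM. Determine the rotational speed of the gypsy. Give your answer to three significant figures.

969 RPM

worm 35/4 = 8.75 → 947/8.75 = 108.23 RPM
gear mesh 13/133 = 0.097744 → 108.23/0.097744 = 1107.3 RPM
gear mesh 24/21 = 1.1429 → 1107.3/1.1429 = 968.85 RPM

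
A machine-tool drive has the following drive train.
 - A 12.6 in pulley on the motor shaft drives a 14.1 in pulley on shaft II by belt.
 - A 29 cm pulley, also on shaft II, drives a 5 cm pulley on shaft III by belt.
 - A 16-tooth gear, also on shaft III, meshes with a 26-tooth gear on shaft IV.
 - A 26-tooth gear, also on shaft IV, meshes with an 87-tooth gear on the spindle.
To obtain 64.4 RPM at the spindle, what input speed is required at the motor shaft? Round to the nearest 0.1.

67.6 RPM

Overall ratio R = 1.119 × 0.17241 × 1.625 × 3.3462 = 1.0491.
Required input speed = output speed × R = 64.4 × 1.0491 = 67.563 RPM.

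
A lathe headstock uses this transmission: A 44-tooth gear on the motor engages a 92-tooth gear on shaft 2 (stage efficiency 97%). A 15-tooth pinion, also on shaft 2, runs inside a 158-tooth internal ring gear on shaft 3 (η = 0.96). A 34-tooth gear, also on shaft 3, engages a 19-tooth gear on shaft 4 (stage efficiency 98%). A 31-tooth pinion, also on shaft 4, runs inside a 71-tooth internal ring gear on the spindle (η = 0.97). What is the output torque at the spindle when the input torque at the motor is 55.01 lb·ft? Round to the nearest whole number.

After the gear mesh (92/44): 55.01 × 2.0909 × 0.97 = 111.57 lb·ft
After the internal gear (158/15): 111.57 × 10.533 × 0.96 = 1128.2 lb·ft
After the gear mesh (19/34): 1128.2 × 0.55882 × 0.98 = 617.85 lb·ft
After the internal gear (71/31): 617.85 × 2.2903 × 0.97 = 1372.6 lb·ft

1373 lb·ft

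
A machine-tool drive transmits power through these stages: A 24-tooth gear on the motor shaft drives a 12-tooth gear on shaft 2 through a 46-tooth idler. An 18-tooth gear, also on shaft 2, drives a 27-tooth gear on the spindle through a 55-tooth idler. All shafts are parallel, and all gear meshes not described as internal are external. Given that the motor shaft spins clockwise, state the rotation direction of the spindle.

the motor shaft → shaft 2: driver → idler → driven is 2 external meshes, 2 reversals → CW.
shaft 2 → the spindle: driver → idler → driven is 2 external meshes, 2 reversals → CW.
4 reversals in total — an even number — so the spindle turns the same way as the motor shaft.

clockwise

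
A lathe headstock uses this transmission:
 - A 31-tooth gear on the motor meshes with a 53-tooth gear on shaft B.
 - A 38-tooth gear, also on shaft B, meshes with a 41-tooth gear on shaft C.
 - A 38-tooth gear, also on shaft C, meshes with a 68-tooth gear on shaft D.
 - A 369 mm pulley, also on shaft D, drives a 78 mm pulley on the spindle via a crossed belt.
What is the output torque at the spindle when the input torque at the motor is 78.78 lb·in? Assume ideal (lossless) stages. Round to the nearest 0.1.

Gear mesh: ratio = 53/31 = 1.7097; torque at shaft B = 78.78 × 1.7097 = 134.69 lb·in.
Gear mesh: ratio = 41/38 = 1.0789; torque at shaft C = 134.69 × 1.0789 = 145.32 lb·in.
Gear mesh: ratio = 68/38 = 1.7895; torque at shaft D = 145.32 × 1.7895 = 260.05 lb·in.
Belt: ratio = 78/369 = 0.21138; torque at the spindle = 260.05 × 0.21138 = 54.97 lb·in.

55.0 lb·in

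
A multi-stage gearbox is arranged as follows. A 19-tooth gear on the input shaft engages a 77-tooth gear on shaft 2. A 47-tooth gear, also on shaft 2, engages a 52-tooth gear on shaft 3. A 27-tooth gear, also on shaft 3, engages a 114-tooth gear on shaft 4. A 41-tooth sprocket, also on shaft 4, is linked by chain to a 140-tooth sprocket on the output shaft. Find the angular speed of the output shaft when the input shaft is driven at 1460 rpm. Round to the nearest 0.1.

gear mesh 77/19 = 4.0526 → 1460/4.0526 = 360.26 rpm
gear mesh 52/47 = 1.1064 → 360.26/1.1064 = 325.62 rpm
gear mesh 114/27 = 4.2222 → 325.62/4.2222 = 77.12 rpm
chain 140/41 = 3.4146 → 77.12/3.4146 = 22.585 rpm

22.6 rpm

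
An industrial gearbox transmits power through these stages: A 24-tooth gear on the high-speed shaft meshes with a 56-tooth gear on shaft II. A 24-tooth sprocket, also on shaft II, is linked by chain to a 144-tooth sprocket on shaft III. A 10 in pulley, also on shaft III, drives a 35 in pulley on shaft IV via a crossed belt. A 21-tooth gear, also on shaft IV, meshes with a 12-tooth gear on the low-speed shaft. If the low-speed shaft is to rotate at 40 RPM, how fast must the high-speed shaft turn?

1120 RPM

Overall ratio R = 2.3333 × 6 × 3.5 × 0.57143 = 28.
Required input speed = output speed × R = 40 × 28 = 1120 RPM.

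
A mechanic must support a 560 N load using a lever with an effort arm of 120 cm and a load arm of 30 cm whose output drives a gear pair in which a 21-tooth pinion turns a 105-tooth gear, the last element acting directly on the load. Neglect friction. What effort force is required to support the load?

Lever MA = effort arm / load arm = 120/30 = 4.
Gear pair MA = 105/21 = 5.
Combined ideal MA = 4 × 5 = 20.
Effort = load / MA = 560 / 20 = 28 N.

28 N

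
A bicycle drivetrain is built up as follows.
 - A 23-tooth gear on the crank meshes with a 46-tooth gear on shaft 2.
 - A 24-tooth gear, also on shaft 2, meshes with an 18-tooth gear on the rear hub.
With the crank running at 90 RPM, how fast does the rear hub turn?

60 RPM

Gear mesh: ratio = 46/23 = 2, so shaft 2 turns at 90 / 2 = 45 RPM.
Gear mesh: ratio = 18/24 = 0.75, so the rear hub turns at 45 / 0.75 = 60 RPM.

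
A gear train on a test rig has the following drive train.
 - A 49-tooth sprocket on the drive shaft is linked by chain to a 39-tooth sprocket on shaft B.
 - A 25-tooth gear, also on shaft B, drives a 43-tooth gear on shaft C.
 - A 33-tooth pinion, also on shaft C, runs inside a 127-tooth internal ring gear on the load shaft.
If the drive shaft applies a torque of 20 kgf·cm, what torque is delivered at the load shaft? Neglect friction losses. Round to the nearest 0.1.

105.4 kgf·cm

chain 39/49 = 0.79592 → τ = 20·0.79592 = 15.918 kgf·cm
gear mesh 43/25 = 1.72 → τ = 15.918·1.72 = 27.38 kgf·cm
internal gear 127/33 = 3.8485 → τ = 27.38·3.8485 = 105.37 kgf·cm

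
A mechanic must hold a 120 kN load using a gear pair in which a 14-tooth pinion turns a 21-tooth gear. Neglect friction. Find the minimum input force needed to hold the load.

80 kN

Gear pair MA = 21/14 = 1.5.
Effort = load / MA = 120 / 1.5 = 80 kN.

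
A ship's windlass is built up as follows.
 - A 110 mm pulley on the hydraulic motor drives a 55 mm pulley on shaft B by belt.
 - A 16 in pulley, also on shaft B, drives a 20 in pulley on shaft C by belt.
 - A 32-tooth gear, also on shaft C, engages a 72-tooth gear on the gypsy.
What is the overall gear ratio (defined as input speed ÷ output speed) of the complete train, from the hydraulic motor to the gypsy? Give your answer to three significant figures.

1.41

Each stage contributes driven/driver: belt 55/110 = 0.5, belt 20/16 = 1.25, gear mesh 72/32 = 2.25.
Overall: 0.5 × 1.25 × 2.25 = 1.4062.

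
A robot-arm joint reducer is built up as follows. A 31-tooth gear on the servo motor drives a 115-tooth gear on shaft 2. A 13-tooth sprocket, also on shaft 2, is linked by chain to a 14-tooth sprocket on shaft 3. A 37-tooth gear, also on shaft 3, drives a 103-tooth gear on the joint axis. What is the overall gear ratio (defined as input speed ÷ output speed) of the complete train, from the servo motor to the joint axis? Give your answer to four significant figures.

11.12

Each stage contributes driven/driver: gear mesh 115/31 = 3.7097, chain 14/13 = 1.0769, gear mesh 103/37 = 2.7838.
Overall: 3.7097 × 1.0769 × 2.7838 = 11.121.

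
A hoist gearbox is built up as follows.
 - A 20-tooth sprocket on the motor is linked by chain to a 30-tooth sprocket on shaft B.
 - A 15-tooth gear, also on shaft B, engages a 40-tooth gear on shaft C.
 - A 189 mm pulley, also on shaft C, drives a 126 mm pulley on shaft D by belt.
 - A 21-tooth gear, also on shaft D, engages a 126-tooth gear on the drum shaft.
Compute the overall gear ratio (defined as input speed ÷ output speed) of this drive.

16

Each stage contributes driven/driver: chain 30/20 = 1.5, gear mesh 40/15 = 2.6667, belt 126/189 = 0.66667, gear mesh 126/21 = 6.
Overall: 1.5 × 2.6667 × 0.66667 × 6 = 16.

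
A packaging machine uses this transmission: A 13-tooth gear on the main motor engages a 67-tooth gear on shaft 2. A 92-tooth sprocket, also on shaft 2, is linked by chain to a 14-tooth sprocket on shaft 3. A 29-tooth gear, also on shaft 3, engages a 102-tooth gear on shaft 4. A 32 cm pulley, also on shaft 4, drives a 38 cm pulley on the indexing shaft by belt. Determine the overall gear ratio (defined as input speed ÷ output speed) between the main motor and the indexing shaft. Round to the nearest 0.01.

3.28

Each stage contributes driven/driver: gear mesh 67/13 = 5.1538, chain 14/92 = 0.15217, gear mesh 102/29 = 3.5172, belt 38/32 = 1.1875.
Overall: 5.1538 × 0.15217 × 3.5172 × 1.1875 = 3.2757.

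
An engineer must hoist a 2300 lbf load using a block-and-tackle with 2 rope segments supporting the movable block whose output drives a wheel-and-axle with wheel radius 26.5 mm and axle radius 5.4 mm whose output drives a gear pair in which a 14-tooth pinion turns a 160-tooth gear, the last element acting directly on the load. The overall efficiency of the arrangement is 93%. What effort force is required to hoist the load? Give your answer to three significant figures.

Block-and-tackle MA = number of supporting rope parts = 2.
Wheel-and-axle MA = R/r = 26.5/5.4 = 4.9074.
Gear pair MA = 160/14 = 11.429.
Combined ideal MA = 2 × 4.9074 × 11.429 = 112.17.
Actual MA = 112.17 × 0.93 = 104.32.
Effort = load / actual MA = 2300 / 104.32 = 22.048 lbf.

22.0 lbf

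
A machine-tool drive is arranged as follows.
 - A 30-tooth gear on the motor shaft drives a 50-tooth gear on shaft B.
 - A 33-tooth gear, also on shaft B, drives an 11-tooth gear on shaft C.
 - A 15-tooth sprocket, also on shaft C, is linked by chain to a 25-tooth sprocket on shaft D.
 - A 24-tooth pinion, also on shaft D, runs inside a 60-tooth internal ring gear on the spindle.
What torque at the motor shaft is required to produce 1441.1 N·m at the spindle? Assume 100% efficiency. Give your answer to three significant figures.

Overall ratio R = 1.6667 × 0.33333 × 1.6667 × 2.5 = 2.3148.
Input torque = output torque / R = 1441.1 / 2.3148 = 622.56 N·m.

623 N·m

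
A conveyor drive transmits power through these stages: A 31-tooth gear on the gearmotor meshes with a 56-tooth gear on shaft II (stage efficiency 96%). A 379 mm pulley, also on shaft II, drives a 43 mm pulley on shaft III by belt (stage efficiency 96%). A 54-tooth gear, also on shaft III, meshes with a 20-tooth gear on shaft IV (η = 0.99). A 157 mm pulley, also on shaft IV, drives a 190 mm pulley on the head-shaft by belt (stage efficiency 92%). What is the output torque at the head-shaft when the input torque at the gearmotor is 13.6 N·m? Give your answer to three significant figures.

1.05 N·m

gear mesh 56/31 = 1.8065 → τ = 13.6·1.8065·0.96 = 23.585 N·m
belt 43/379 = 0.11346 → τ = 23.585·0.11346·0.96 = 2.5688 N·m
gear mesh 20/54 = 0.37037 → τ = 2.5688·0.37037·0.99 = 0.94191 N·m
belt 190/157 = 1.2102 → τ = 0.94191·1.2102·0.92 = 1.0487 N·m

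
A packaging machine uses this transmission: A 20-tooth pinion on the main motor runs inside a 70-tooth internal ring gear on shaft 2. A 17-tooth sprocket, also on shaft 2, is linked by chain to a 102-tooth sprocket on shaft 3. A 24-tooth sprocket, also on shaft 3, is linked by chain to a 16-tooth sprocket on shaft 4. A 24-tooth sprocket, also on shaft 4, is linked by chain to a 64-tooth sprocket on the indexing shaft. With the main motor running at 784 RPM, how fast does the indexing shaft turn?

21 RPM

the main motor → shaft 2 (internal gear, 70/20): 784 ÷ 3.5 = 224 RPM
shaft 2 → shaft 3 (chain, 102/17): 224 ÷ 6 = 37.333 RPM
shaft 3 → shaft 4 (chain, 16/24): 37.333 ÷ 0.66667 = 56 RPM
shaft 4 → the indexing shaft (chain, 64/24): 56 ÷ 2.6667 = 21 RPM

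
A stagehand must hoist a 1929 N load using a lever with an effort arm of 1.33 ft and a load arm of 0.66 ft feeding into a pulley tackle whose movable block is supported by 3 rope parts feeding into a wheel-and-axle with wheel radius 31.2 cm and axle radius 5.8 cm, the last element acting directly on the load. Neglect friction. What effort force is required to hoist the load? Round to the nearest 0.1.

Lever MA = effort arm / load arm = 1.33/0.66 = 2.0152.
Block-and-tackle MA = number of supporting rope parts = 3.
Wheel-and-axle MA = R/r = 31.2/5.8 = 5.3793.
Combined ideal MA = 2.0152 × 3 × 5.3793 = 32.52.
Effort = load / MA = 1929 / 32.52 = 59.317 N.

59.3 N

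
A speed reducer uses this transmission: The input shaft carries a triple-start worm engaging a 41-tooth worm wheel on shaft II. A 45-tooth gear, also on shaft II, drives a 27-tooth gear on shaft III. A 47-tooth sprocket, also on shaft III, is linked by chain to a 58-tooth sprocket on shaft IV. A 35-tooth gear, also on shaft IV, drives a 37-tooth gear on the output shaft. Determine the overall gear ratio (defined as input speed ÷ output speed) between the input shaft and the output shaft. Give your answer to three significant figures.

10.7

Each stage contributes driven/driver: worm 41/3 = 13.667, gear mesh 27/45 = 0.6, chain 58/47 = 1.234, gear mesh 37/35 = 1.0571.
Overall: 13.667 × 0.6 × 1.234 × 1.0571 = 10.697.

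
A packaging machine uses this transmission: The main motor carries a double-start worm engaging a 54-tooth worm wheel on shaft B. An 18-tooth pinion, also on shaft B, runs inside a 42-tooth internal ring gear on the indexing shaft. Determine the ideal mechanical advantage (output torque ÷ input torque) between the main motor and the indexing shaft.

Each stage contributes driven/driver: worm 54/2 = 27, internal gear 42/18 = 2.3333.
Overall: 27 × 2.3333 = 63.

63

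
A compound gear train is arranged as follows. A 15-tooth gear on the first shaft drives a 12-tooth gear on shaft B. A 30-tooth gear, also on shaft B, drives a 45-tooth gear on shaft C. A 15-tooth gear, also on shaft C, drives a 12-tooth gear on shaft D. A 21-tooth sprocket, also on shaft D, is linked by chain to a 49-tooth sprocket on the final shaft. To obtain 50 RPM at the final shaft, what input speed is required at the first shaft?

Overall ratio R = 0.8 × 1.5 × 0.8 × 2.3333 = 2.24.
Required input speed = output speed × R = 50 × 2.24 = 112 RPM.

112 RPM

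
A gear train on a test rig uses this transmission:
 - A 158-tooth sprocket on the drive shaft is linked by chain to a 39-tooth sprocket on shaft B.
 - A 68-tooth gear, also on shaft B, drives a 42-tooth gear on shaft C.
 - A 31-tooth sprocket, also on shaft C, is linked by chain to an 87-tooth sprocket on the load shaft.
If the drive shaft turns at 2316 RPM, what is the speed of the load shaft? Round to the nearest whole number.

the drive shaft → shaft B (chain, 39/158): 2316 ÷ 0.24684 = 9382.8 RPM
shaft B → shaft C (gear mesh, 42/68): 9382.8 ÷ 0.61765 = 15191 RPM
shaft C → the load shaft (chain, 87/31): 15191 ÷ 2.8065 = 5412.9 RPM

5413 RPM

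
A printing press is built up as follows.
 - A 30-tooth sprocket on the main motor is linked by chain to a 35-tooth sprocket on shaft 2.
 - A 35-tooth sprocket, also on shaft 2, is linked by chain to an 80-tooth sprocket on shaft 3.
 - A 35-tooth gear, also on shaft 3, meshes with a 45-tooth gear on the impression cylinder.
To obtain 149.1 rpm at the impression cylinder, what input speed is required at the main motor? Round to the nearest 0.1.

511.2 rpm

Overall ratio R = 1.1667 × 2.2857 × 1.2857 = 3.4286.
Required input speed = output speed × R = 149.1 × 3.4286 = 511.2 rpm.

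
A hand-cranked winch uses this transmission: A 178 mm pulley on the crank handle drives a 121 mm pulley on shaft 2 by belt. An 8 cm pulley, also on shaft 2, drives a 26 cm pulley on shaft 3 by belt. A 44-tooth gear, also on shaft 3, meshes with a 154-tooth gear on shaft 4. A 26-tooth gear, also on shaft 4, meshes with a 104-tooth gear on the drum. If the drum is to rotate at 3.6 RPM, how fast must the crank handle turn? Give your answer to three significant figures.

111 RPM

Overall ratio R = 0.67978 × 3.25 × 3.5 × 4 = 30.93.
Required input speed = output speed × R = 3.6 × 30.93 = 111.35 RPM.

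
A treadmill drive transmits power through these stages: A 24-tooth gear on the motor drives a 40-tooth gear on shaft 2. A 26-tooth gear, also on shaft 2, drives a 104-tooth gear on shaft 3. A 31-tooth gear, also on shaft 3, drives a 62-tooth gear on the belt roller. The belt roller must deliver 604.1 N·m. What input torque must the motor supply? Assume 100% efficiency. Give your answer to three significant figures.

Overall ratio R = 1.6667 × 4 × 2 = 13.333.
Input torque = output torque / R = 604.1 / 13.333 = 45.307 N·m.

45.3 N·m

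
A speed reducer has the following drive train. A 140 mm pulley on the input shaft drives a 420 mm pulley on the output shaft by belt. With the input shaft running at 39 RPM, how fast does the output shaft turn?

13 RPM

Belt: ratio = 420/140 = 3, so the output shaft turns at 39 / 3 = 13 RPM.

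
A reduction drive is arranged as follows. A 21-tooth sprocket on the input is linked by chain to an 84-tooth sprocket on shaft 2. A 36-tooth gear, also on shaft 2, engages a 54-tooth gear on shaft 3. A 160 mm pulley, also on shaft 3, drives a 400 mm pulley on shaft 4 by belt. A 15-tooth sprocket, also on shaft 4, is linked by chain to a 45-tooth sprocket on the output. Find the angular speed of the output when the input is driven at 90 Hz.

chain 84/21 = 4 → 90/4 = 22.5 Hz
gear mesh 54/36 = 1.5 → 22.5/1.5 = 15 Hz
belt 400/160 = 2.5 → 15/2.5 = 6 Hz
chain 45/15 = 3 → 6/3 = 2 Hz

2 Hz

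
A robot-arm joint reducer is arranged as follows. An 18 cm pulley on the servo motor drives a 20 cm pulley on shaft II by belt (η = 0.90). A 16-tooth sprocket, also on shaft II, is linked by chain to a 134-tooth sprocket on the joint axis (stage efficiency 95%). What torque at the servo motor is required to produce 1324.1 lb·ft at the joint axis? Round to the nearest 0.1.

Overall ratio R = 1.1111 × 8.375 = 9.3056; overall efficiency η = 0.90 × 0.95 = 0.8550.
Input torque = output torque / (R × η) = 1324.1 / (9.3056 × 0.8550) = 166.42 lb·ft.

166.4 lb·ft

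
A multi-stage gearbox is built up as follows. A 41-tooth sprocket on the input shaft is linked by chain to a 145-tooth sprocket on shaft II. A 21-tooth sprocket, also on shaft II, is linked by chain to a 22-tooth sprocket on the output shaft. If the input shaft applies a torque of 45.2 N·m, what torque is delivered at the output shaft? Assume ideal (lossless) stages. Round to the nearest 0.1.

167.5 N·m

After the chain (145/41): 45.2 × 3.5366 = 159.85 N·m
After the chain (22/21): 159.85 × 1.0476 = 167.47 N·m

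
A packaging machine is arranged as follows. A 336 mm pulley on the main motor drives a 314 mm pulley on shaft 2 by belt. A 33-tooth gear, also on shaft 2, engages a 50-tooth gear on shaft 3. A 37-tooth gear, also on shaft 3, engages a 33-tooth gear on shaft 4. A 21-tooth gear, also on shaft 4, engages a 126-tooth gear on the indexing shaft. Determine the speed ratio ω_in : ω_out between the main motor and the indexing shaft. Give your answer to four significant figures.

Each stage contributes driven/driver: belt 314/336 = 0.93452, gear mesh 50/33 = 1.5152, gear mesh 33/37 = 0.89189, gear mesh 126/21 = 6.
Overall: 0.93452 × 1.5152 × 0.89189 × 6 = 7.5772.

7.577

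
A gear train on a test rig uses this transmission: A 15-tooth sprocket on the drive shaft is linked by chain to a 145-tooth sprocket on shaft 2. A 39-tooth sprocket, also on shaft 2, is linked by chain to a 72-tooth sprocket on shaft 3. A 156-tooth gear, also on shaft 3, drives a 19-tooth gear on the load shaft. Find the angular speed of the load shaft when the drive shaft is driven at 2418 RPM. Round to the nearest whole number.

chain 145/15 = 9.6667 → 2418/9.6667 = 250.14 RPM
chain 72/39 = 1.8462 → 250.14/1.8462 = 135.49 RPM
gear mesh 19/156 = 0.12179 → 135.49/0.12179 = 1112.5 RPM

1112 RPM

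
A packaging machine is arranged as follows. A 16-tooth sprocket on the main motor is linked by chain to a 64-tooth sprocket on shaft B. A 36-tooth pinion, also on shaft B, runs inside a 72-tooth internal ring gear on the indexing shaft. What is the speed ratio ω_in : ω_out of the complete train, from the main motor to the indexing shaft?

8

Each stage contributes driven/driver: chain 64/16 = 4, internal gear 72/36 = 2.
Overall: 4 × 2 = 8.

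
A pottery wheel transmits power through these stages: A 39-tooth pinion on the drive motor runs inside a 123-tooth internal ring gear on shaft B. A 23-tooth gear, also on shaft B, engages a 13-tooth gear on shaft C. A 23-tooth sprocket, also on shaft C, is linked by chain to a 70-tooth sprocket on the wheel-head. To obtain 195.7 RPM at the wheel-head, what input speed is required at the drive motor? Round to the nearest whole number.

1062 RPM

Overall ratio R = 3.1538 × 0.56522 × 3.0435 = 5.4253.
Required input speed = output speed × R = 195.7 × 5.4253 = 1061.7 RPM.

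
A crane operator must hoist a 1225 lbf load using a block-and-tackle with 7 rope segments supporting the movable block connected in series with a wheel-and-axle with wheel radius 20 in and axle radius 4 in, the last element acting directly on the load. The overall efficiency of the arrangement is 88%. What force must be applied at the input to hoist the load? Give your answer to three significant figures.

39.8 lbf

Block-and-tackle MA = number of supporting rope parts = 7.
Wheel-and-axle MA = R/r = 20/4 = 5.
Combined ideal MA = 7 × 5 = 35.
Actual MA = 35 × 0.88 = 30.8.
Effort = load / actual MA = 1225 / 30.8 = 39.773 lbf.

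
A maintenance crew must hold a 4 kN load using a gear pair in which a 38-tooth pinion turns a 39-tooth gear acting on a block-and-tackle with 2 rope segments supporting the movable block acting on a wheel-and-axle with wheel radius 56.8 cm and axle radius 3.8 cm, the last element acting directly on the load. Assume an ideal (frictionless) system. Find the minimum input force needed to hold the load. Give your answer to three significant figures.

Gear pair MA = 39/38 = 1.0263.
Block-and-tackle MA = number of supporting rope parts = 2.
Wheel-and-axle MA = R/r = 56.8/3.8 = 14.947.
Combined ideal MA = 1.0263 × 2 × 14.947 = 30.681.
Effort = load / MA = 4 / 30.681 = 0.13037 kN.

0.130 kN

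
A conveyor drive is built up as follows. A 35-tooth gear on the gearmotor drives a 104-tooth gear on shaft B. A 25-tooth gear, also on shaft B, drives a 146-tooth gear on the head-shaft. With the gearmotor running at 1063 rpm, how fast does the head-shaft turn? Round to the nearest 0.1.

the gearmotor → shaft B (gear mesh, 104/35): 1063 ÷ 2.9714 = 357.74 rpm
shaft B → the head-shaft (gear mesh, 146/25): 357.74 ÷ 5.84 = 61.257 rpm

61.3 rpm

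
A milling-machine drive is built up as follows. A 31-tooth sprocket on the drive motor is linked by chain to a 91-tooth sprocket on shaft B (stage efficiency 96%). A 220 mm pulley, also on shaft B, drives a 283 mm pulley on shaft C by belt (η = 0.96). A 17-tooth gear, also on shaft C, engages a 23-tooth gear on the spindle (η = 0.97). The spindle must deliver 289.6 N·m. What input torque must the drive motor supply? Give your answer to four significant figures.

Overall ratio R = 2.9355 × 1.2864 × 1.3529 = 5.1088; overall efficiency η = 0.96 × 0.96 × 0.97 = 0.8940.
Input torque = output torque / (R × η) = 289.6 / (5.1088 × 0.8940) = 63.411 N·m.

63.41 N·m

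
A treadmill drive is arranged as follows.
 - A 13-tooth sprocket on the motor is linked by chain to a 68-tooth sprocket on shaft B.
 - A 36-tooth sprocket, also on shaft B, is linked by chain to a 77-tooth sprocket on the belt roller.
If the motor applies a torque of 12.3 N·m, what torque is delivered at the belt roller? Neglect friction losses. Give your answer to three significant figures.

138 N·m

Chain: ratio = 68/13 = 5.2308; torque at shaft B = 12.3 × 5.2308 = 64.338 N·m.
Chain: ratio = 77/36 = 2.1389; torque at the belt roller = 64.338 × 2.1389 = 137.61 N·m.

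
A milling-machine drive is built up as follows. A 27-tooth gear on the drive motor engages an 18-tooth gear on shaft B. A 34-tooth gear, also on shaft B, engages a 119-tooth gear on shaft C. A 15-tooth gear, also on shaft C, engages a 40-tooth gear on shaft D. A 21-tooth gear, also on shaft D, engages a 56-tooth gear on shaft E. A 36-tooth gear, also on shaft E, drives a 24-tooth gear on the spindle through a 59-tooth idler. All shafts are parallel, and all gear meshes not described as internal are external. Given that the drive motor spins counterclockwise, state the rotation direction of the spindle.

the drive motor → shaft B: external mesh, 1 reversal → CW.
shaft B → shaft C: external mesh, 1 reversal → CCW.
shaft C → shaft D: external mesh, 1 reversal → CW.
shaft D → shaft E: external mesh, 1 reversal → CCW.
shaft E → the spindle: driver → idler → driven is 2 external meshes, 2 reversals → CCW.
6 reversals in total — an even number — so the spindle turns the same way as the drive motor.

counterclockwise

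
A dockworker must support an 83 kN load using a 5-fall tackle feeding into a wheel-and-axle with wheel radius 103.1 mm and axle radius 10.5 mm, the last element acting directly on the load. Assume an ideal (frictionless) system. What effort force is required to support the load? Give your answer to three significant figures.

Block-and-tackle MA = number of supporting rope parts = 5.
Wheel-and-axle MA = R/r = 103.1/10.5 = 9.819.
Combined ideal MA = 5 × 9.819 = 49.095.
Effort = load / MA = 83 / 49.095 = 1.6906 kN.

1.69 kN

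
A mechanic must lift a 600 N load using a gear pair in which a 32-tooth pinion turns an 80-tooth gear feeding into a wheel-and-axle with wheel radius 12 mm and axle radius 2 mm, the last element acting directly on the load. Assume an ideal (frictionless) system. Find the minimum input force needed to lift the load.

40 N

Gear pair MA = 80/32 = 2.5.
Wheel-and-axle MA = R/r = 12/2 = 6.
Combined ideal MA = 2.5 × 6 = 15.
Effort = load / MA = 600 / 15 = 40 N.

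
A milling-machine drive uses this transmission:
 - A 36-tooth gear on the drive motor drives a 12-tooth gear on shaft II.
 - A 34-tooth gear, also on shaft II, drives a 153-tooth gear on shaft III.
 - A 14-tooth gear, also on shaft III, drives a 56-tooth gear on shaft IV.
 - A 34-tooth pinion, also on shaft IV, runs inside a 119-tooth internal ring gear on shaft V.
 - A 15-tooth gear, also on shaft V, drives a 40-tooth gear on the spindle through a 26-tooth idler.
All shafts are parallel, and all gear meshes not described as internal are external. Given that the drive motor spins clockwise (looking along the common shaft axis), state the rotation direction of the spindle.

the drive motor → shaft II: external mesh, 1 reversal → CCW.
shaft II → shaft III: external mesh, 1 reversal → CW.
shaft III → shaft IV: external mesh, 1 reversal → CCW.
shaft IV → shaft V: internal mesh, same direction → CCW.
shaft V → the spindle: driver → idler → driven is 2 external meshes, 2 reversals → CCW.
5 reversals in total — an odd number — so the spindle turns opposite to the drive motor.

counterclockwise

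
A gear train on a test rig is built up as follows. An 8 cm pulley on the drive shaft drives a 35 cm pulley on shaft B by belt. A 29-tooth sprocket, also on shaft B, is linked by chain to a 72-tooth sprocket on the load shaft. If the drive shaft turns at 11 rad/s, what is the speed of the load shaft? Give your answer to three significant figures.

1.01 rad/s

Belt: ratio = 35/8 = 4.375, so shaft B turns at 11 / 4.375 = 2.5143 rad/s.
Chain: ratio = 72/29 = 2.4828, so the load shaft turns at 2.5143 / 2.4828 = 1.0127 rad/s.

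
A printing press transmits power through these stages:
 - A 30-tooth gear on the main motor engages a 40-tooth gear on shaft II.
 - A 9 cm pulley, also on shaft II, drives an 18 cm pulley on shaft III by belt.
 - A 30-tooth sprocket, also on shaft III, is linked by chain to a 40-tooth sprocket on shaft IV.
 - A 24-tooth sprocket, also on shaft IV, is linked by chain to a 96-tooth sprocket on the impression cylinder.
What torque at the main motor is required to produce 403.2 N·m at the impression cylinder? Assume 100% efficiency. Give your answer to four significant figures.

28.35 N·m

Overall ratio R = 1.3333 × 2 × 1.3333 × 4 = 14.222.
Input torque = output torque / R = 403.2 / 14.222 = 28.35 N·m.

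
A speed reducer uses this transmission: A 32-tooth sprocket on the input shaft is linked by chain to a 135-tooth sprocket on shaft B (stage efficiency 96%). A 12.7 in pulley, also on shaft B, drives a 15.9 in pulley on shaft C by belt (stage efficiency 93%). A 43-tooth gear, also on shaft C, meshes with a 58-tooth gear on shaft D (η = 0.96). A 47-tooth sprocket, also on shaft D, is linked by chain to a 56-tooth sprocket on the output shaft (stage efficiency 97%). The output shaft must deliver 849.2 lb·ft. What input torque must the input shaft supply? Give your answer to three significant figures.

120 lb·ft

Overall ratio R = 4.2188 × 1.252 × 1.3488 × 1.1915 = 8.4884; overall efficiency η = 0.96 × 0.93 × 0.96 × 0.97 = 0.8314.
Input torque = output torque / (R × η) = 849.2 / (8.4884 × 0.8314) = 120.33 lb·ft.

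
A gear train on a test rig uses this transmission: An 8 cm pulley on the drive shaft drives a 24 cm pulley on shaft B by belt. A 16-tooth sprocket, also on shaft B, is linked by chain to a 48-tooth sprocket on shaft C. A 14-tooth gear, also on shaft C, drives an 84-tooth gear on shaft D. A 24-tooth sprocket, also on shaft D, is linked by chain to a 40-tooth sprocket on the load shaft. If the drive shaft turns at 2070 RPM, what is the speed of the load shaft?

23 RPM

Belt: ratio = 24/8 = 3, so shaft B turns at 2070 / 3 = 690 RPM.
Chain: ratio = 48/16 = 3, so shaft C turns at 690 / 3 = 230 RPM.
Gear mesh: ratio = 84/14 = 6, so shaft D turns at 230 / 6 = 38.333 RPM.
Chain: ratio = 40/24 = 1.6667, so the load shaft turns at 38.333 / 1.6667 = 23 RPM.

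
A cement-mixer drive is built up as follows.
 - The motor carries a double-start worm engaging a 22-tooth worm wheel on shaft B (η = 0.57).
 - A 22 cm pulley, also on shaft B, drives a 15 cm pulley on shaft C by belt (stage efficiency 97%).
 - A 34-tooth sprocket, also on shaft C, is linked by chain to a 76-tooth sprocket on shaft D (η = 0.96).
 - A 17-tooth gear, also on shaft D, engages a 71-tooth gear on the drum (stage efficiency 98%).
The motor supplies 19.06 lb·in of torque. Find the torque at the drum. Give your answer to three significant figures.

694 lb·in

After the worm (22/2): 19.06 × 11 × 0.57 = 119.51 lb·in
After the belt (15/22): 119.51 × 0.68182 × 0.97 = 79.037 lb·in
After the chain (76/34): 79.037 × 2.2353 × 0.96 = 169.6 lb·in
After the gear mesh (71/17): 169.6 × 4.1765 × 0.98 = 694.18 lb·in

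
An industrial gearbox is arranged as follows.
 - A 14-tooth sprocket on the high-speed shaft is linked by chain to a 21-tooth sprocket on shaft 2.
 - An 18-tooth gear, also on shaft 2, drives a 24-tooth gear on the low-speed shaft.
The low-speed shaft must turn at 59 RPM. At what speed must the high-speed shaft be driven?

118 RPM

Overall ratio R = 1.5 × 1.3333 = 2.
Required input speed = output speed × R = 59 × 2 = 118 RPM.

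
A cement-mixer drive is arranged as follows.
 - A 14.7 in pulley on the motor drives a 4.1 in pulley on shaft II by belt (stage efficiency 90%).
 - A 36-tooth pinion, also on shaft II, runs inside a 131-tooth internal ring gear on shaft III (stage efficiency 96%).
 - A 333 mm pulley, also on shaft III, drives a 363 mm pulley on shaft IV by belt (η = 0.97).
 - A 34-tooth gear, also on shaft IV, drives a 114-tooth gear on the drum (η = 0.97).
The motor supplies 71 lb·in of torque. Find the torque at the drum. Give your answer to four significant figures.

214.1 lb·in

Belt: ratio = 4.1/14.7 = 0.27891; torque at shaft II = 71 × 0.27891 × 0.90 = 17.822 lb·in.
Internal gear: ratio = 131/36 = 3.6389; torque at shaft III = 17.822 × 3.6389 × 0.96 = 62.26 lb·in.
Belt: ratio = 363/333 = 1.0901; torque at shaft IV = 62.26 × 1.0901 × 0.97 = 65.833 lb·in.
Gear mesh: ratio = 114/34 = 3.3529; torque at the drum = 65.833 × 3.3529 × 0.97 = 214.11 lb·in.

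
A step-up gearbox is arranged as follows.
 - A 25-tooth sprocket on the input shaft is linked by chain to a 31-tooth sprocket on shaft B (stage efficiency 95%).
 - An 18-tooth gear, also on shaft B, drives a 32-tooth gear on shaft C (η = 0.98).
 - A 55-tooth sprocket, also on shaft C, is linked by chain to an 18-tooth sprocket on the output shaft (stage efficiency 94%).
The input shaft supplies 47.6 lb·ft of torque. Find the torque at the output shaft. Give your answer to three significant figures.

30.1 lb·ft

chain 31/25 = 1.24 → τ = 47.6·1.24·0.95 = 56.073 lb·ft
gear mesh 32/18 = 1.7778 → τ = 56.073·1.7778·0.98 = 97.691 lb·ft
chain 18/55 = 0.32727 → τ = 97.691·0.32727·0.94 = 30.053 lb·ft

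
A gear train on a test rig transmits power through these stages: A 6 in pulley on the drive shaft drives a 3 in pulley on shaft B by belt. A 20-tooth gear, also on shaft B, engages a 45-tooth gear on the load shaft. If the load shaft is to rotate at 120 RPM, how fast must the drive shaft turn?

135 RPM

Overall ratio R = 0.5 × 2.25 = 1.125.
Required input speed = output speed × R = 120 × 1.125 = 135 RPM.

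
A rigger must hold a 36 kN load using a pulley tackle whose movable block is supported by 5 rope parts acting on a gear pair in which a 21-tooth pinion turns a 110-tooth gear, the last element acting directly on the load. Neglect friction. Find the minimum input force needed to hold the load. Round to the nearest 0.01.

1.37 kN

Block-and-tackle MA = number of supporting rope parts = 5.
Gear pair MA = 110/21 = 5.2381.
Combined ideal MA = 5 × 5.2381 = 26.19.
Effort = load / MA = 36 / 26.19 = 1.3745 kN.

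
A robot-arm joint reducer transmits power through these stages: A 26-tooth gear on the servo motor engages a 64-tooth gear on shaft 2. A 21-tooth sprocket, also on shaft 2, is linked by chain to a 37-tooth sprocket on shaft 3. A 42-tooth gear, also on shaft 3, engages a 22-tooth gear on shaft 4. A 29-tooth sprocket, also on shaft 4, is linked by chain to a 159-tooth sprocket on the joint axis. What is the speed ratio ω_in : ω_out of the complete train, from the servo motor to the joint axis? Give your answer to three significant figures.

12.5

Each stage contributes driven/driver: gear mesh 64/26 = 2.4615, chain 37/21 = 1.7619, gear mesh 22/42 = 0.52381, chain 159/29 = 5.4828.
Overall: 2.4615 × 1.7619 × 0.52381 × 5.4828 = 12.456.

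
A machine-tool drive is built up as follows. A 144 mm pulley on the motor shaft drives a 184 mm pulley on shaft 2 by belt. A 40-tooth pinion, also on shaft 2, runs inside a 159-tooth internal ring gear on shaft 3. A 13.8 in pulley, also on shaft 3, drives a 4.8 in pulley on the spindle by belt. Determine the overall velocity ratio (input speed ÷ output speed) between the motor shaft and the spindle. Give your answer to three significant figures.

1.77

Each stage contributes driven/driver: belt 184/144 = 1.2778, internal gear 159/40 = 3.975, belt 4.8/13.8 = 0.34783.
Overall: 1.2778 × 3.975 × 0.34783 = 1.7667.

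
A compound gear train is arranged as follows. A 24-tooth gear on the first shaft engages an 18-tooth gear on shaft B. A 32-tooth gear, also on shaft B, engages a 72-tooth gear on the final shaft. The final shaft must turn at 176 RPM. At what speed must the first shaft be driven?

Overall ratio R = 0.75 × 2.25 = 1.6875.
Required input speed = output speed × R = 176 × 1.6875 = 297 RPM.

297 RPM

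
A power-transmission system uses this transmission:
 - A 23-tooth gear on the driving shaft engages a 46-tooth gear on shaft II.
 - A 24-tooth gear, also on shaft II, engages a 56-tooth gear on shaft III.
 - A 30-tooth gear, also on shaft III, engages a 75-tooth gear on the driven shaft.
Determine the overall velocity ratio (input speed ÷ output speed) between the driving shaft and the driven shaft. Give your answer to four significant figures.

11.67

Each stage contributes driven/driver: gear mesh 46/23 = 2, gear mesh 56/24 = 2.3333, gear mesh 75/30 = 2.5.
Overall: 2 × 2.3333 × 2.5 = 11.667.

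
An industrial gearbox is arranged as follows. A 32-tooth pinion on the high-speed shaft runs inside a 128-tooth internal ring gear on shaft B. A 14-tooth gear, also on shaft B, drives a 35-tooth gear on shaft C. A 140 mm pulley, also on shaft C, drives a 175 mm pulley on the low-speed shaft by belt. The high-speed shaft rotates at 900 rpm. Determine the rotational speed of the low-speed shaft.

72 rpm

Internal gear: ratio = 128/32 = 4, so shaft B turns at 900 / 4 = 225 rpm.
Gear mesh: ratio = 35/14 = 2.5, so shaft C turns at 225 / 2.5 = 90 rpm.
Belt: ratio = 175/140 = 1.25, so the low-speed shaft turns at 90 / 1.25 = 72 rpm.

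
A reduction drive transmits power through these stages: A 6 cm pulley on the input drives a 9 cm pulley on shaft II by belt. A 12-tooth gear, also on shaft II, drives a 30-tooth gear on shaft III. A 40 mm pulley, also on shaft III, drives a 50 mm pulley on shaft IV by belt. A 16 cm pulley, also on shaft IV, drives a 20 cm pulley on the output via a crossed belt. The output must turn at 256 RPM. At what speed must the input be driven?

1500 RPM

Overall ratio R = 1.5 × 2.5 × 1.25 × 1.25 = 5.8594.
Required input speed = output speed × R = 256 × 5.8594 = 1500 RPM.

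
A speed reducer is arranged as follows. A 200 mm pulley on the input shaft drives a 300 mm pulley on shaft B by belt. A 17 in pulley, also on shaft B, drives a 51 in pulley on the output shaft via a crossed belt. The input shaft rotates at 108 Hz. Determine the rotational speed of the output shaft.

24 Hz

belt 300/200 = 1.5 → 108/1.5 = 72 Hz
belt 51/17 = 3 → 72/3 = 24 Hz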